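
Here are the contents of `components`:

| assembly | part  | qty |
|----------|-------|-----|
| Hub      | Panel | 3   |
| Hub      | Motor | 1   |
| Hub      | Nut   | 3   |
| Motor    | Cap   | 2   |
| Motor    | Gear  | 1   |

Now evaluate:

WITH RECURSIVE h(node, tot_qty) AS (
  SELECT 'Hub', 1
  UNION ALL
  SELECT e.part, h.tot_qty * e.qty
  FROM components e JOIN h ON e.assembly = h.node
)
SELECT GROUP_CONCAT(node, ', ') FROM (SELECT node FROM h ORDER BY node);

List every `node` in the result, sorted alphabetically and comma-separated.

Cap, Gear, Hub, Motor, Nut, Panel

Base: (Hub, tot_qty=1).
Iteration 1: components of {Hub} -> Motor = 1*1 = 1, Nut = 1*3 = 3, Panel = 1*3 = 3.
Iteration 2: components of {Motor,Nut,Panel} -> Cap = 1*2 = 2, Gear = 1*1 = 1.
Iteration 3: no further components; recursion stops.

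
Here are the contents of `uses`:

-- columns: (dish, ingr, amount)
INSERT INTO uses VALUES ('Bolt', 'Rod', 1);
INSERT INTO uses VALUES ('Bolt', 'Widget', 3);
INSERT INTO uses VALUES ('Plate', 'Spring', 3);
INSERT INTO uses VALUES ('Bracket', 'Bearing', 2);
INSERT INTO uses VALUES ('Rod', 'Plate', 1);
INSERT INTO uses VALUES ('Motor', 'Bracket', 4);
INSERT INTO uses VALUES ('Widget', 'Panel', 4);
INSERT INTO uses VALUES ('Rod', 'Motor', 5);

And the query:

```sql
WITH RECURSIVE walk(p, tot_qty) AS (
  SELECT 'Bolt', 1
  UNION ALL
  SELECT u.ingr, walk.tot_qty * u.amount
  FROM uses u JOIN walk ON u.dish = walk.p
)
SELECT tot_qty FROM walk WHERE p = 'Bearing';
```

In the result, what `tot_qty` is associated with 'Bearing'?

40

Base: (Bolt, tot_qty=1).
Iteration 1: components of {Bolt} -> Rod = 1*1 = 1, Widget = 1*3 = 3.
Iteration 2: components of {Rod,Widget} -> Motor = 1*5 = 5, Panel = 3*4 = 12, Plate = 1*1 = 1.
Iteration 3: components of {Motor,Panel,Plate} -> Bracket = 5*4 = 20, Spring = 1*3 = 3.
Iteration 4: components of {Bracket,Spring} -> Bearing = 20*2 = 40.
Iteration 5: no further components; recursion stops.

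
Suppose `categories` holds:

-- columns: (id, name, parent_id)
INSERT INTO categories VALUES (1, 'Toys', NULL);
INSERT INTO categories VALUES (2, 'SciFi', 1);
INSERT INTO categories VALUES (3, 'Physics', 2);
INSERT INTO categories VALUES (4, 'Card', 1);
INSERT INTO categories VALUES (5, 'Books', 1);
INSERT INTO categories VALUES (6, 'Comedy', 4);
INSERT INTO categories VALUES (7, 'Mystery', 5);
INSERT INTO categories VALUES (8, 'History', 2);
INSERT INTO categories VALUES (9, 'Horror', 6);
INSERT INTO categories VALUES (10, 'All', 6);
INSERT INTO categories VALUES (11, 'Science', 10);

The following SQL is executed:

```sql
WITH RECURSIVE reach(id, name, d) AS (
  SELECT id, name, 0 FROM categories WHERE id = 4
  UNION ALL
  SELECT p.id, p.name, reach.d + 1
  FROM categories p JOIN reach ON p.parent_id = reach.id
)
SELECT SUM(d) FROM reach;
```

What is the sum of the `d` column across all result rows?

8

Base: id=4 (Card) at d 0.
Iteration 1: rows with parent_id in {4} -> Comedy (id 6, d 1).
Iteration 2: rows with parent_id in {6} -> Horror (id 9, d 2), All (id 10, d 2).
Iteration 3: rows with parent_id in {9,10} -> Science (id 11, d 3).
Iteration 4: no rows with parent_id in {11}; recursion stops.
SUM(d) = 0 + 1 + 2 + 2 + 3 = 8.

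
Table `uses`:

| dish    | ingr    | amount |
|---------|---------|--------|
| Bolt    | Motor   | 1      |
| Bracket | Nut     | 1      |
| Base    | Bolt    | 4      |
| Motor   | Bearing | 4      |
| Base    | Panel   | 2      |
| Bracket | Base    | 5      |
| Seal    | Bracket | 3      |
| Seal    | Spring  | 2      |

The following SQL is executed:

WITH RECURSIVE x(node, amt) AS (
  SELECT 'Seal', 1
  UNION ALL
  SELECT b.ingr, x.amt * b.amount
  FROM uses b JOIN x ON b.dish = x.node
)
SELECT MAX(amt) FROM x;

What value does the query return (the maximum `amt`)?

240

Base: (Seal, amt=1).
Iteration 1: components of {Seal} -> Bracket = 1*3 = 3, Spring = 1*2 = 2.
Iteration 2: components of {Bracket,Spring} -> Base = 3*5 = 15, Nut = 3*1 = 3.
Iteration 3: components of {Base,Nut} -> Bolt = 15*4 = 60, Panel = 15*2 = 30.
Iteration 4: components of {Bolt,Panel} -> Motor = 60*1 = 60.
Iteration 5: components of {Motor} -> Bearing = 60*4 = 240.
Iteration 6: no further components; recursion stops.
amt values: 1, 2, 3, 15, 3, 60, 30, 60, 240; the maximum is 240.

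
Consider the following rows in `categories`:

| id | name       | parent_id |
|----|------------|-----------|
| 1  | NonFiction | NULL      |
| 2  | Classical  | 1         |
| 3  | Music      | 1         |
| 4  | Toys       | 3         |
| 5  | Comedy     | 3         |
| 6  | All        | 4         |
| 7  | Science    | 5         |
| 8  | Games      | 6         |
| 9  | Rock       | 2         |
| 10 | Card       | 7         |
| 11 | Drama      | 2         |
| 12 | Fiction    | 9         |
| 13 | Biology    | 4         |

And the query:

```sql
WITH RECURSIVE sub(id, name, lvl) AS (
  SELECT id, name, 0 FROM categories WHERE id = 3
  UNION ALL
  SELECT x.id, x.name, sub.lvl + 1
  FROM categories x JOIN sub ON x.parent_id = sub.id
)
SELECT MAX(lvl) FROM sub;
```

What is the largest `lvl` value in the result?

3

Base: id=3 (Music) at lvl 0.
Iteration 1: rows with parent_id in {3} -> Toys (id 4, lvl 1), Comedy (id 5, lvl 1).
Iteration 2: rows with parent_id in {4,5} -> All (id 6, lvl 2), Science (id 7, lvl 2), Biology (id 13, lvl 2).
Iteration 3: rows with parent_id in {6,7,13} -> Games (id 8, lvl 3), Card (id 10, lvl 3).
Iteration 4: no rows with parent_id in {8,10}; recursion stops.
lvl values: 0, 1, 1, 2, 2, 2, 3, 3; the maximum is 3.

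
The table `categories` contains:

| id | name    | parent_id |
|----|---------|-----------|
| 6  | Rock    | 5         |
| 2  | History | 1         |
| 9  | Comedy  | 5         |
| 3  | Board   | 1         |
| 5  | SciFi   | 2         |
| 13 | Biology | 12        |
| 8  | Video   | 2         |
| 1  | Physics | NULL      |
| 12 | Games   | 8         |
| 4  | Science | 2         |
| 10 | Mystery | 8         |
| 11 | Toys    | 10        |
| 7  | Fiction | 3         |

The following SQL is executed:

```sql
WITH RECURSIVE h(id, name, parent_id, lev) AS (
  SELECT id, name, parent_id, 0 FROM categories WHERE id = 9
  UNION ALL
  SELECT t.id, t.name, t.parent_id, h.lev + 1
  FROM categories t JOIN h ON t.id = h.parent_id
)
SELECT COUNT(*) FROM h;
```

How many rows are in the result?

4

Base: id=9 (Comedy), parent_id=5, lev 0.
Iteration 1: join on id=5 -> SciFi (id 5, parent_id=2, lev 1).
Iteration 2: join on id=2 -> History (id 2, parent_id=1, lev 2).
Iteration 3: join on id=1 -> Physics (id 1, parent_id=NULL, lev 3).
Iteration 4: parent_id is NULL; no match; recursion stops.
Total rows emitted: 4.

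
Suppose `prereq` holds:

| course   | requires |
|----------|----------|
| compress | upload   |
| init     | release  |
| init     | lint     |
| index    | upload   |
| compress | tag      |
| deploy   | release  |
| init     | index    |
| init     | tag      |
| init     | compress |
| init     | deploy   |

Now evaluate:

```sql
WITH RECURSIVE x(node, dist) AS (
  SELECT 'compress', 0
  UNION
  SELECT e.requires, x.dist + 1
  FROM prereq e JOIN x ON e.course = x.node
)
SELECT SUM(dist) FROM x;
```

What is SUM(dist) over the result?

2

Base: (compress, dist=0).
Iteration 1: edges from {compress} -> (tag, dist=1), (upload, dist=1).
Iteration 2: no outgoing edges from {tag,upload}; recursion stops.
SUM(dist) = 0 + 1 + 1 = 2.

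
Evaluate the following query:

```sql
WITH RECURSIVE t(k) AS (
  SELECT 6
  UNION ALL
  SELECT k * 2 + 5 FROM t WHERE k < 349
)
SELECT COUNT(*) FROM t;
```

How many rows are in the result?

7

Base: k=6.
Iteration 1: 6 < 349 holds -> k = 6 * 2 + 5 = 17.
Iteration 2: 17 < 349 holds -> k = 17 * 2 + 5 = 39.
Iteration 3: 39 < 349 holds -> k = 39 * 2 + 5 = 83.
Iteration 4: 83 < 349 holds -> k = 83 * 2 + 5 = 171.
Iteration 5: 171 < 349 holds -> k = 171 * 2 + 5 = 347.
Iteration 6: 347 < 349 holds -> k = 347 * 2 + 5 = 699.
Iteration 7: 699 < 349 fails; recursion stops.
Total rows emitted: 7.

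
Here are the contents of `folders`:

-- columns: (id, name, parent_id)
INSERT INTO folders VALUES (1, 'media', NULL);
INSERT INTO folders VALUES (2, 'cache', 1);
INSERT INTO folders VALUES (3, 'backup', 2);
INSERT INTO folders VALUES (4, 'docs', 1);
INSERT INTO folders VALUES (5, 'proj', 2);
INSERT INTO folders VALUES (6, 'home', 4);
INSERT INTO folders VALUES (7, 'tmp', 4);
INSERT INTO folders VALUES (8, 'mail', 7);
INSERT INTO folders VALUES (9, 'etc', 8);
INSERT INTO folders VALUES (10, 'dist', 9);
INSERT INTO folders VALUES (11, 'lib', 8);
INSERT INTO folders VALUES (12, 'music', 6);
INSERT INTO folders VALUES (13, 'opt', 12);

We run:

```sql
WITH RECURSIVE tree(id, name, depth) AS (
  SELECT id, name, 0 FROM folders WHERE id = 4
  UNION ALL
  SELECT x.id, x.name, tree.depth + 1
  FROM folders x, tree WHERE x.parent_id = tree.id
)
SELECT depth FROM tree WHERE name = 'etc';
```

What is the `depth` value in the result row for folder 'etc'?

3

Base: id=4 (docs) at depth 0.
Iteration 1: rows with parent_id in {4} -> home (id 6, depth 1), tmp (id 7, depth 1).
Iteration 2: rows with parent_id in {6,7} -> mail (id 8, depth 2), music (id 12, depth 2).
Iteration 3: rows with parent_id in {8,12} -> etc (id 9, depth 3), lib (id 11, depth 3), opt (id 13, depth 3).
Iteration 4: rows with parent_id in {9,11,13} -> dist (id 10, depth 4).
Iteration 5: no rows with parent_id in {10}; recursion stops.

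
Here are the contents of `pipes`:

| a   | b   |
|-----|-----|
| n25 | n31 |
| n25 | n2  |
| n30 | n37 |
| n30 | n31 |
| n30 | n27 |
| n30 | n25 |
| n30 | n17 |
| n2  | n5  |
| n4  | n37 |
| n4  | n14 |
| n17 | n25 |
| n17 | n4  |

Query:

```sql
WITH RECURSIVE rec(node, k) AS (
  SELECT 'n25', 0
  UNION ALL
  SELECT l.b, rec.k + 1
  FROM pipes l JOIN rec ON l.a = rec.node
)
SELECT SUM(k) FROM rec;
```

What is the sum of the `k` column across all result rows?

Base: (n25, k=0).
Iteration 1: edges from {n25} -> (n2, k=1), (n31, k=1).
Iteration 2: edges from {n2,n31} -> (n5, k=2).
Iteration 3: no outgoing edges from {n5}; recursion stops.
SUM(k) = 0 + 1 + 1 + 2 = 4.

4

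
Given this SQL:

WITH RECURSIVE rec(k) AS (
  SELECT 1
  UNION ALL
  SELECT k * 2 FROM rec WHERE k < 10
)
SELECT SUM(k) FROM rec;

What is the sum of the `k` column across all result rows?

31

Base: k=1.
Iteration 1: 1 < 10 holds -> k = 1 * 2 = 2.
Iteration 2: 2 < 10 holds -> k = 2 * 2 = 4.
Iteration 3: 4 < 10 holds -> k = 4 * 2 = 8.
Iteration 4: 8 < 10 holds -> k = 8 * 2 = 16.
Iteration 5: 16 < 10 fails; recursion stops.
SUM(k) = 1 + 2 + 4 + 8 + 16 = 31.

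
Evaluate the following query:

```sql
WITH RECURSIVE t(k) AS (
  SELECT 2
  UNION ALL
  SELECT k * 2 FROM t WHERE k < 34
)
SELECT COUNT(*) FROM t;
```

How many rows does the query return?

6

Base: k=2.
Iteration 1: 2 < 34 holds -> k = 2 * 2 = 4.
Iteration 2: 4 < 34 holds -> k = 4 * 2 = 8.
Iteration 3: 8 < 34 holds -> k = 8 * 2 = 16.
Iteration 4: 16 < 34 holds -> k = 16 * 2 = 32.
Iteration 5: 32 < 34 holds -> k = 32 * 2 = 64.
Iteration 6: 64 < 34 fails; recursion stops.
Total rows emitted: 6.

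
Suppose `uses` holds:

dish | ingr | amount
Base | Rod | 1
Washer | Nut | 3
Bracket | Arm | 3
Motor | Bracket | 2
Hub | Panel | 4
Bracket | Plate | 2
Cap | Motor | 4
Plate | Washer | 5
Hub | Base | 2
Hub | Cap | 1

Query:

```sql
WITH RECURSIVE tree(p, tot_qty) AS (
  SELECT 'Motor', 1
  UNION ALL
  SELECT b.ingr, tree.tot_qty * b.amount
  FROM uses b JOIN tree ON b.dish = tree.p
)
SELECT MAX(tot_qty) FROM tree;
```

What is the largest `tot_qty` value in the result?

60

Base: (Motor, tot_qty=1).
Iteration 1: components of {Motor} -> Bracket = 1*2 = 2.
Iteration 2: components of {Bracket} -> Arm = 2*3 = 6, Plate = 2*2 = 4.
Iteration 3: components of {Arm,Plate} -> Washer = 4*5 = 20.
Iteration 4: components of {Washer} -> Nut = 20*3 = 60.
Iteration 5: no further components; recursion stops.
tot_qty values: 1, 2, 4, 6, 20, 60; the maximum is 60.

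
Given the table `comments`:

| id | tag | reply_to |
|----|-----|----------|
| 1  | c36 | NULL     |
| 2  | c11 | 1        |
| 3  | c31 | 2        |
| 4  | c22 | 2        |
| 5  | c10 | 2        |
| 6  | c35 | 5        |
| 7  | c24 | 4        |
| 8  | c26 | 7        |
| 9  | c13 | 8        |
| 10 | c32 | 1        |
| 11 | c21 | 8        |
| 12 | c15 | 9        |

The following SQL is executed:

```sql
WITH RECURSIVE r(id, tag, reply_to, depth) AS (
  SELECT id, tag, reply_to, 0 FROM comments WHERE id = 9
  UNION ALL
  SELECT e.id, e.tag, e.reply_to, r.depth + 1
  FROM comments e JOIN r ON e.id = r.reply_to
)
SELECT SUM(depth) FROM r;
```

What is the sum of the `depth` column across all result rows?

15

Base: id=9 (c13), reply_to=8, depth 0.
Iteration 1: join on id=8 -> c26 (id 8, reply_to=7, depth 1).
Iteration 2: join on id=7 -> c24 (id 7, reply_to=4, depth 2).
Iteration 3: join on id=4 -> c22 (id 4, reply_to=2, depth 3).
Iteration 4: join on id=2 -> c11 (id 2, reply_to=1, depth 4).
Iteration 5: join on id=1 -> c36 (id 1, reply_to=NULL, depth 5).
Iteration 6: reply_to is NULL; no match; recursion stops.
SUM(depth) = 0 + 1 + 2 + 3 + 4 + 5 = 15.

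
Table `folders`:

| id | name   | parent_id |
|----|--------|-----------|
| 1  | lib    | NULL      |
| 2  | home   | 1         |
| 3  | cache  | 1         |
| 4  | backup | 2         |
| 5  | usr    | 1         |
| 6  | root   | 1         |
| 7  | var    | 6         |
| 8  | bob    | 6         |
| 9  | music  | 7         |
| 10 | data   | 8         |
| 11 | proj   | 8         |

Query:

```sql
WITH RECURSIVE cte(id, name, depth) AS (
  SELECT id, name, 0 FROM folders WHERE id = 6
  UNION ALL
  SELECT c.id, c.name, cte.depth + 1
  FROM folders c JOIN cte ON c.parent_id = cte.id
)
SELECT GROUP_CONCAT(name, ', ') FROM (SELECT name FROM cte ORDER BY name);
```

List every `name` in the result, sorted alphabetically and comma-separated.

Base: id=6 (root) at depth 0.
Iteration 1: rows with parent_id in {6} -> var (id 7, depth 1), bob (id 8, depth 1).
Iteration 2: rows with parent_id in {7,8} -> music (id 9, depth 2), data (id 10, depth 2), proj (id 11, depth 2).
Iteration 3: no rows with parent_id in {9,10,11}; recursion stops.

bob, data, music, proj, root, var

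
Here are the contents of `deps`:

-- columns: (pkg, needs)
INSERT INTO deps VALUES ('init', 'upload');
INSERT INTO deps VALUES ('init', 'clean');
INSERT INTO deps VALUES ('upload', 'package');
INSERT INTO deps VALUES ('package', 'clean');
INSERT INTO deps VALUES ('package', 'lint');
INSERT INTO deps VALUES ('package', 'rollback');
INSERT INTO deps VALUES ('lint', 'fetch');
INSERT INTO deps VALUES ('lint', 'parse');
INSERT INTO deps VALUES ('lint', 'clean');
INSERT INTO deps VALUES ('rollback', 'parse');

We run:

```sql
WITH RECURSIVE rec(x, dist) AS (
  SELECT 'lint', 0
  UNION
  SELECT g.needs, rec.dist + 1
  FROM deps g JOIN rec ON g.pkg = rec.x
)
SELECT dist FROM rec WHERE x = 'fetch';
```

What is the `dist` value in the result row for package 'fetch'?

Base: (lint, dist=0).
Iteration 1: edges from {lint} -> (clean, dist=1), (fetch, dist=1), (parse, dist=1).
Iteration 2: no outgoing edges from {clean,fetch,parse}; recursion stops.

1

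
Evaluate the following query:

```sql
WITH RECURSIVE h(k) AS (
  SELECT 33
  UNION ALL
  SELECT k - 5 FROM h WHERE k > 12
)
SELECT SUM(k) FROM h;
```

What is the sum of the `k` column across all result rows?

Base: k=33.
Iteration 1: 33 > 12 holds -> k = 33 - 5 = 28.
Iteration 2: 28 > 12 holds -> k = 28 - 5 = 23.
Iteration 3: 23 > 12 holds -> k = 23 - 5 = 18.
Iteration 4: 18 > 12 holds -> k = 18 - 5 = 13.
Iteration 5: 13 > 12 holds -> k = 13 - 5 = 8.
Iteration 6: 8 > 12 fails; recursion stops.
SUM(k) = 33 + 28 + 23 + 18 + 13 + 8 = 123.

123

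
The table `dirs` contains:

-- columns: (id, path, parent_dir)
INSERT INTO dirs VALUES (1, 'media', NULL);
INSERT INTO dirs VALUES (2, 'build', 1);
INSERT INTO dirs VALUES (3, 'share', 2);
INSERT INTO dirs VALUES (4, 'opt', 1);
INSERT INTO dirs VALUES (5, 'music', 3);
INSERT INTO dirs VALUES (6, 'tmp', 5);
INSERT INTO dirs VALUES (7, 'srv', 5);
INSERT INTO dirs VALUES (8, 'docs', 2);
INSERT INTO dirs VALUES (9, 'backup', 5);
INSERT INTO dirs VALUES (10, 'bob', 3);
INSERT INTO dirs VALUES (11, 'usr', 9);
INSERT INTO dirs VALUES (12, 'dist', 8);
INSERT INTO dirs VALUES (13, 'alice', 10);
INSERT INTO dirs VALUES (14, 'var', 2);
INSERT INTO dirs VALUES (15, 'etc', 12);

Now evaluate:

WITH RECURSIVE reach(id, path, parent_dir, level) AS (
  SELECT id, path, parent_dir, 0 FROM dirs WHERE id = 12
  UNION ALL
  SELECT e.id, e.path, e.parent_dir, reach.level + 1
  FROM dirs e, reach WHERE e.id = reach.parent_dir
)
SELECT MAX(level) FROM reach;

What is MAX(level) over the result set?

Base: id=12 (dist), parent_dir=8, level 0.
Iteration 1: join on id=8 -> docs (id 8, parent_dir=2, level 1).
Iteration 2: join on id=2 -> build (id 2, parent_dir=1, level 2).
Iteration 3: join on id=1 -> media (id 1, parent_dir=NULL, level 3).
Iteration 4: parent_dir is NULL; no match; recursion stops.
level values: 0, 1, 2, 3; the maximum is 3.

3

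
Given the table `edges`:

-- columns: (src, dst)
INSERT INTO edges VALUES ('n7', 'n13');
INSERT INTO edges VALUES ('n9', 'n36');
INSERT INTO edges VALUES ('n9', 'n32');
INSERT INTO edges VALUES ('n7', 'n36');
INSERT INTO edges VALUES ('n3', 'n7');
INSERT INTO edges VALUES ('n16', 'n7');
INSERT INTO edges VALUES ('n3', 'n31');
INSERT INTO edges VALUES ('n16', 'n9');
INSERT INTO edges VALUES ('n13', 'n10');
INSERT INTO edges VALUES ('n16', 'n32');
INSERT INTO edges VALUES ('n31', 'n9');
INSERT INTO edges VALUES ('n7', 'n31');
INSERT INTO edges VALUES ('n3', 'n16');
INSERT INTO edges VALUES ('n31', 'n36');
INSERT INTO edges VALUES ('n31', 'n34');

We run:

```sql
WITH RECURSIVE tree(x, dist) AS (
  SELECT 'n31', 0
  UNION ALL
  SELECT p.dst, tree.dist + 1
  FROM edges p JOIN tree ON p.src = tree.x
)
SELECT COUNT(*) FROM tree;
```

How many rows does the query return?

6

Base: (n31, dist=0).
Iteration 1: edges from {n31} -> (n34, dist=1), (n36, dist=1), (n9, dist=1).
Iteration 2: edges from {n34,n36,n9} -> (n32, dist=2), (n36, dist=2).
Iteration 3: no outgoing edges from {n32,n36}; recursion stops.
Total rows emitted: 6.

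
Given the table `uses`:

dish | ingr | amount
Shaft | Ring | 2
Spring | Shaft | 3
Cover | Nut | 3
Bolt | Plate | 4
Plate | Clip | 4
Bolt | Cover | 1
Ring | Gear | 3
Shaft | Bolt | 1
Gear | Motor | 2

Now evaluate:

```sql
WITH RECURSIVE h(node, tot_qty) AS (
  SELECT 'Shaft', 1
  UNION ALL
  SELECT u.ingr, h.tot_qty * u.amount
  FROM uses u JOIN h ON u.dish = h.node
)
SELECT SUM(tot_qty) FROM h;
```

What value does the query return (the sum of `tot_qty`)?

Base: (Shaft, tot_qty=1).
Iteration 1: components of {Shaft} -> Bolt = 1*1 = 1, Ring = 1*2 = 2.
Iteration 2: components of {Bolt,Ring} -> Cover = 1*1 = 1, Gear = 2*3 = 6, Plate = 1*4 = 4.
Iteration 3: components of {Cover,Gear,Plate} -> Clip = 4*4 = 16, Motor = 6*2 = 12, Nut = 1*3 = 3.
Iteration 4: no further components; recursion stops.
SUM(tot_qty) = 1 + 1 + 2 + 1 + 4 + 6 + 3 + 16 + 12 = 46.

46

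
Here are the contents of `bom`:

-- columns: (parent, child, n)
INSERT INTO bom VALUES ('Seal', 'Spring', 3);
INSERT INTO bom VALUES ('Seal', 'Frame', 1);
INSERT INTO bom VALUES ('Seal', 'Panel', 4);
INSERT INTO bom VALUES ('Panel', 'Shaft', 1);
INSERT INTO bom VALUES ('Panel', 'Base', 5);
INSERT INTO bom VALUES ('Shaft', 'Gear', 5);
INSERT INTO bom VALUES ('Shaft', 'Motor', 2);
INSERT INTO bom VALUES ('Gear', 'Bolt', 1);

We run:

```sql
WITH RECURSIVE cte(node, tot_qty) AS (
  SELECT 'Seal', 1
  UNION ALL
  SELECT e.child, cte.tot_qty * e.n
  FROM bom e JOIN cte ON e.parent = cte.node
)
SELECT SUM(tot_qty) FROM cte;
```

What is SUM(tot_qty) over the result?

Base: (Seal, tot_qty=1).
Iteration 1: components of {Seal} -> Frame = 1*1 = 1, Panel = 1*4 = 4, Spring = 1*3 = 3.
Iteration 2: components of {Frame,Panel,Spring} -> Base = 4*5 = 20, Shaft = 4*1 = 4.
Iteration 3: components of {Base,Shaft} -> Gear = 4*5 = 20, Motor = 4*2 = 8.
Iteration 4: components of {Gear,Motor} -> Bolt = 20*1 = 20.
Iteration 5: no further components; recursion stops.
SUM(tot_qty) = 1 + 3 + 1 + 4 + 4 + 20 + 20 + 8 + 20 = 81.

81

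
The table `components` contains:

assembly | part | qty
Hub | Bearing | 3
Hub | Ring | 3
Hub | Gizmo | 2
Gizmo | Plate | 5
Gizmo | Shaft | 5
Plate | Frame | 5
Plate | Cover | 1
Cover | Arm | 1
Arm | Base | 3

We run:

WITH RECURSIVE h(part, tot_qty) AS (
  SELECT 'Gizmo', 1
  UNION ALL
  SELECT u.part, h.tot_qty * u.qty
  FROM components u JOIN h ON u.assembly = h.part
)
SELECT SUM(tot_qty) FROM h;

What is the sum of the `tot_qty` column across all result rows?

61

Base: (Gizmo, tot_qty=1).
Iteration 1: components of {Gizmo} -> Plate = 1*5 = 5, Shaft = 1*5 = 5.
Iteration 2: components of {Plate,Shaft} -> Cover = 5*1 = 5, Frame = 5*5 = 25.
Iteration 3: components of {Cover,Frame} -> Arm = 5*1 = 5.
Iteration 4: components of {Arm} -> Base = 5*3 = 15.
Iteration 5: no further components; recursion stops.
SUM(tot_qty) = 1 + 5 + 5 + 25 + 5 + 5 + 15 = 61.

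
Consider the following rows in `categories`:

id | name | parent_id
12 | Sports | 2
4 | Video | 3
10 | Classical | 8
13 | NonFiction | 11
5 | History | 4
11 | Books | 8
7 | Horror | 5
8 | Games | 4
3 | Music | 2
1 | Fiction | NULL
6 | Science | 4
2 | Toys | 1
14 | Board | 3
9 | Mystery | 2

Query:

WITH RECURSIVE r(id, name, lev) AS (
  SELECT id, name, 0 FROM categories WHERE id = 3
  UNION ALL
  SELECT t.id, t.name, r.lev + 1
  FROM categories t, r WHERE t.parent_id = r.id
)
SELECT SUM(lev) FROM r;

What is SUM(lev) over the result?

Base: id=3 (Music) at lev 0.
Iteration 1: rows with parent_id in {3} -> Video (id 4, lev 1), Board (id 14, lev 1).
Iteration 2: rows with parent_id in {4,14} -> History (id 5, lev 2), Science (id 6, lev 2), Games (id 8, lev 2).
Iteration 3: rows with parent_id in {5,6,8} -> Horror (id 7, lev 3), Classical (id 10, lev 3), Books (id 11, lev 3).
Iteration 4: rows with parent_id in {7,10,11} -> NonFiction (id 13, lev 4).
Iteration 5: no rows with parent_id in {13}; recursion stops.
SUM(lev) = 0 + 1 + 1 + 2 + 2 + 2 + 3 + 3 + 3 + 4 = 21.

21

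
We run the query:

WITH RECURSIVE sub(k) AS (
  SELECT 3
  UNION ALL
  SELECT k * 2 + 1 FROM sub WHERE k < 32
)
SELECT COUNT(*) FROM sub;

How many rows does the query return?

Base: k=3.
Iteration 1: 3 < 32 holds -> k = 3 * 2 + 1 = 7.
Iteration 2: 7 < 32 holds -> k = 7 * 2 + 1 = 15.
Iteration 3: 15 < 32 holds -> k = 15 * 2 + 1 = 31.
Iteration 4: 31 < 32 holds -> k = 31 * 2 + 1 = 63.
Iteration 5: 63 < 32 fails; recursion stops.
Total rows emitted: 5.

5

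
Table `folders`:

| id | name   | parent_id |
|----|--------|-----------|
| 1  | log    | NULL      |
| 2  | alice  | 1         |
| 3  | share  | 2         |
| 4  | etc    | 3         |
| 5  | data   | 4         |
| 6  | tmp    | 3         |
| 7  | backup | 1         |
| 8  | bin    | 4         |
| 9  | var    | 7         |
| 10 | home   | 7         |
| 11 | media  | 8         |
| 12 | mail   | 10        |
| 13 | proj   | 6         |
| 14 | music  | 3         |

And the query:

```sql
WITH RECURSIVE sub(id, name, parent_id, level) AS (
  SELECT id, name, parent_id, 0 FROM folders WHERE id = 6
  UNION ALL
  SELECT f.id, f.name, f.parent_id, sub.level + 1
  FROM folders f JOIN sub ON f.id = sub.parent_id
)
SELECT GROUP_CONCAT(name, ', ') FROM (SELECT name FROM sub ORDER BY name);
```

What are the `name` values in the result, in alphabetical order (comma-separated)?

alice, log, share, tmp

Base: id=6 (tmp), parent_id=3, level 0.
Iteration 1: join on id=3 -> share (id 3, parent_id=2, level 1).
Iteration 2: join on id=2 -> alice (id 2, parent_id=1, level 2).
Iteration 3: join on id=1 -> log (id 1, parent_id=NULL, level 3).
Iteration 4: parent_id is NULL; no match; recursion stops.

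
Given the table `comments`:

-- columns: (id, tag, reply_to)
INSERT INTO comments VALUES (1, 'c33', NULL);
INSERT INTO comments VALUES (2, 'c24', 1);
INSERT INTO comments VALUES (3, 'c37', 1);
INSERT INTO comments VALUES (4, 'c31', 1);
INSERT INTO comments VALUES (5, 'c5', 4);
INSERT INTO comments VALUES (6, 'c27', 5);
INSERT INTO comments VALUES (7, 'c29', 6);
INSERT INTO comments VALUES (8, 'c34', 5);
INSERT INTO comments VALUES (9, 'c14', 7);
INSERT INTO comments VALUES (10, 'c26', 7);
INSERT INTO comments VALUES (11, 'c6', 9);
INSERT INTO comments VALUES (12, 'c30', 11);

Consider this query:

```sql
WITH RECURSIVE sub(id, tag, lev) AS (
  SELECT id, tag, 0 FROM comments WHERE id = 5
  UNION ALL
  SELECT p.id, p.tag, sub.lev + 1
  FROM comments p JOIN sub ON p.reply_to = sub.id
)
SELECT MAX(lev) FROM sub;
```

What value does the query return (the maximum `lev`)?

Base: id=5 (c5) at lev 0.
Iteration 1: rows with reply_to in {5} -> c27 (id 6, lev 1), c34 (id 8, lev 1).
Iteration 2: rows with reply_to in {6,8} -> c29 (id 7, lev 2).
Iteration 3: rows with reply_to in {7} -> c14 (id 9, lev 3), c26 (id 10, lev 3).
Iteration 4: rows with reply_to in {9,10} -> c6 (id 11, lev 4).
Iteration 5: rows with reply_to in {11} -> c30 (id 12, lev 5).
Iteration 6: no rows with reply_to in {12}; recursion stops.
lev values: 0, 1, 1, 2, 3, 3, 4, 5; the maximum is 5.

5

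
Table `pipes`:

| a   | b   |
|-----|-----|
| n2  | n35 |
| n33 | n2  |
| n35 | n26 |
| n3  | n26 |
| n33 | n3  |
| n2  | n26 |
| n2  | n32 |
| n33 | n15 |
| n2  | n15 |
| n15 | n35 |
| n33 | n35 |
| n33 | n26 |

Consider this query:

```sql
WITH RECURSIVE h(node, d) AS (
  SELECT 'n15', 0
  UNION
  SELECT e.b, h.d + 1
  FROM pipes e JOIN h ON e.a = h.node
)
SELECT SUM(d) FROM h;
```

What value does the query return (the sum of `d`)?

Base: (n15, d=0).
Iteration 1: edges from {n15} -> (n35, d=1).
Iteration 2: edges from {n35} -> (n26, d=2).
Iteration 3: no outgoing edges from {n26}; recursion stops.
SUM(d) = 0 + 1 + 2 = 3.

3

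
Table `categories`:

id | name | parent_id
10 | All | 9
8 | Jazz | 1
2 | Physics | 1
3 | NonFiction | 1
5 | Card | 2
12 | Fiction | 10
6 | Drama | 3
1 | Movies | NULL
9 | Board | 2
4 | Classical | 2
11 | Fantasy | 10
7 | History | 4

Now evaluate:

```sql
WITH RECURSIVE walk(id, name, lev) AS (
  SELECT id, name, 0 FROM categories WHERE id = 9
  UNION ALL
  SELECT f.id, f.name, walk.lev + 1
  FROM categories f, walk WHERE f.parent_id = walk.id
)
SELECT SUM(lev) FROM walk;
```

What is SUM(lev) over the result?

5

Base: id=9 (Board) at lev 0.
Iteration 1: rows with parent_id in {9} -> All (id 10, lev 1).
Iteration 2: rows with parent_id in {10} -> Fantasy (id 11, lev 2), Fiction (id 12, lev 2).
Iteration 3: no rows with parent_id in {11,12}; recursion stops.
SUM(lev) = 0 + 1 + 2 + 2 = 5.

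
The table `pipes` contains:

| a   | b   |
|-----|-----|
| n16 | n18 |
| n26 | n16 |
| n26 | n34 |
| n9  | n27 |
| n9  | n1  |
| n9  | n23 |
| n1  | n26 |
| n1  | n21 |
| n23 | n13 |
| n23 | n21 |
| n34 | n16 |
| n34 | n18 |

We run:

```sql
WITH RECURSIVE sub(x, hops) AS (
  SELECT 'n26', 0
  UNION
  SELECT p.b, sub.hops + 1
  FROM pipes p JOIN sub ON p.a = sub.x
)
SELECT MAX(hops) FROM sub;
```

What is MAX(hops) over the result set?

Base: (n26, hops=0).
Iteration 1: edges from {n26} -> (n16, hops=1), (n34, hops=1).
Iteration 2: edges from {n16,n34} -> (n16, hops=2), (n18, hops=2). [UNION drops 1 duplicate row(s)]
Iteration 3: edges from {n16,n18} -> (n18, hops=3).
Iteration 4: no outgoing edges from {n18}; recursion stops.
hops values: 0, 1, 1, 2, 2, 3; the maximum is 3.

3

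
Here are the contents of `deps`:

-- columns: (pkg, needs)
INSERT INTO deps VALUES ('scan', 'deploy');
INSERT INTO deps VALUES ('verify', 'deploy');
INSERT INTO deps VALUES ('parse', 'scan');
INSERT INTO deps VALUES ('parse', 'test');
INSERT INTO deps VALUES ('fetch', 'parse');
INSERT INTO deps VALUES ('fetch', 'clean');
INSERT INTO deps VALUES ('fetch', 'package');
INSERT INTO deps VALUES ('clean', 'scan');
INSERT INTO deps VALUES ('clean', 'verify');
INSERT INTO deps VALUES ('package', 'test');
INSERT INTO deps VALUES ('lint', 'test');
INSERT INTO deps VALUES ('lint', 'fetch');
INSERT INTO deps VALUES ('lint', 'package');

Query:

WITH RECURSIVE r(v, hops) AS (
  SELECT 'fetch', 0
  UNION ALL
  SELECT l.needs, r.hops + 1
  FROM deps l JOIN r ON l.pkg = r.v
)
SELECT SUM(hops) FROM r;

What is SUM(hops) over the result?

Base: (fetch, hops=0).
Iteration 1: edges from {fetch} -> (clean, hops=1), (package, hops=1), (parse, hops=1).
Iteration 2: edges from {clean,package,parse} -> (scan, hops=2) x2, (test, hops=2) x2, (verify, hops=2). [UNION ALL keeps all 5 new rows, including repeats]
Iteration 3: edges from {scan,test,verify} -> (deploy, hops=3) x3. [UNION ALL keeps all 3 new rows, including repeats]
Iteration 4: no outgoing edges from {deploy}; recursion stops.
SUM(hops) = 0 + 1 + 1 + 1 + 2 + 2 + 2 + 2 + 2 + 3 + 3 + 3 = 22.

22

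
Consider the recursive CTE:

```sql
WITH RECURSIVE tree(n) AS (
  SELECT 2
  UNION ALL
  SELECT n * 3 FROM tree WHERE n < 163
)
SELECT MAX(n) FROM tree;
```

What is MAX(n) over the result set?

Base: n=2.
Iteration 1: 2 < 163 holds -> n = 2 * 3 = 6.
Iteration 2: 6 < 163 holds -> n = 6 * 3 = 18.
Iteration 3: 18 < 163 holds -> n = 18 * 3 = 54.
Iteration 4: 54 < 163 holds -> n = 54 * 3 = 162.
Iteration 5: 162 < 163 holds -> n = 162 * 3 = 486.
Iteration 6: 486 < 163 fails; recursion stops.
n values: 2, 6, 18, 54, 162, 486; the maximum is 486.

486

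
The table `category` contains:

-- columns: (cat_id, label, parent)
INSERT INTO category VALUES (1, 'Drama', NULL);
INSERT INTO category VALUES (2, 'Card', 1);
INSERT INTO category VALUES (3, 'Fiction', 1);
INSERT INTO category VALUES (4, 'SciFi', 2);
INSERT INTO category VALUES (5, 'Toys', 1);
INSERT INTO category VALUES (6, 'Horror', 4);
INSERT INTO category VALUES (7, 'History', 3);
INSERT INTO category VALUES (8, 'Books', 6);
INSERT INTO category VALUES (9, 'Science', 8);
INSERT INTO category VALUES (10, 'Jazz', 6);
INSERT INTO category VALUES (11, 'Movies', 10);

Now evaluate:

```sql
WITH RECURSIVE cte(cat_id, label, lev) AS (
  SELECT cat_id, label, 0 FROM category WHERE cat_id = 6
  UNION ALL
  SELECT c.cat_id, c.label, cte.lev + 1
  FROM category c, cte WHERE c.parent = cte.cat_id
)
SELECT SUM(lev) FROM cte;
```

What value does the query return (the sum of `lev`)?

6

Base: cat_id=6 (Horror) at lev 0.
Iteration 1: rows with parent in {6} -> Books (id 8, lev 1), Jazz (id 10, lev 1).
Iteration 2: rows with parent in {8,10} -> Science (id 9, lev 2), Movies (id 11, lev 2).
Iteration 3: no rows with parent in {9,11}; recursion stops.
SUM(lev) = 0 + 1 + 1 + 2 + 2 = 6.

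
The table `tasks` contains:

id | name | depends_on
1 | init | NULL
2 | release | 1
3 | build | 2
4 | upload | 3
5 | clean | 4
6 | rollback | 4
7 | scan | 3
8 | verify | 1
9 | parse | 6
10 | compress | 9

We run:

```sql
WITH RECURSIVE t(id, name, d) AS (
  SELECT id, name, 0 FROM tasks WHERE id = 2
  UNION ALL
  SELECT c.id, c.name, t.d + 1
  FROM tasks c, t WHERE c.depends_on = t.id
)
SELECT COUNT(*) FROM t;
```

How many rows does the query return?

Base: id=2 (release) at d 0.
Iteration 1: rows with depends_on in {2} -> build (id 3, d 1).
Iteration 2: rows with depends_on in {3} -> upload (id 4, d 2), scan (id 7, d 2).
Iteration 3: rows with depends_on in {4,7} -> clean (id 5, d 3), rollback (id 6, d 3).
Iteration 4: rows with depends_on in {5,6} -> parse (id 9, d 4).
Iteration 5: rows with depends_on in {9} -> compress (id 10, d 5).
Iteration 6: no rows with depends_on in {10}; recursion stops.
Total rows emitted: 8.

8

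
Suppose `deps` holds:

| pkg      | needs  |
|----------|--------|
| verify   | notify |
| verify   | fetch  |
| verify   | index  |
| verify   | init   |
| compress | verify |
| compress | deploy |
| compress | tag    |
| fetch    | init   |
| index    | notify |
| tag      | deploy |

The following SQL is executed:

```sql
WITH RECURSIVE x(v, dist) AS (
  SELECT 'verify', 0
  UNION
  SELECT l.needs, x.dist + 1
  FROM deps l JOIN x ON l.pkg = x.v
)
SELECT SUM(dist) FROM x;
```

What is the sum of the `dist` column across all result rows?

Base: (verify, dist=0).
Iteration 1: edges from {verify} -> (fetch, dist=1), (index, dist=1), (init, dist=1), (notify, dist=1).
Iteration 2: edges from {fetch,index,init,notify} -> (init, dist=2), (notify, dist=2).
Iteration 3: no outgoing edges from {init,notify}; recursion stops.
SUM(dist) = 0 + 1 + 1 + 1 + 1 + 2 + 2 = 8.

8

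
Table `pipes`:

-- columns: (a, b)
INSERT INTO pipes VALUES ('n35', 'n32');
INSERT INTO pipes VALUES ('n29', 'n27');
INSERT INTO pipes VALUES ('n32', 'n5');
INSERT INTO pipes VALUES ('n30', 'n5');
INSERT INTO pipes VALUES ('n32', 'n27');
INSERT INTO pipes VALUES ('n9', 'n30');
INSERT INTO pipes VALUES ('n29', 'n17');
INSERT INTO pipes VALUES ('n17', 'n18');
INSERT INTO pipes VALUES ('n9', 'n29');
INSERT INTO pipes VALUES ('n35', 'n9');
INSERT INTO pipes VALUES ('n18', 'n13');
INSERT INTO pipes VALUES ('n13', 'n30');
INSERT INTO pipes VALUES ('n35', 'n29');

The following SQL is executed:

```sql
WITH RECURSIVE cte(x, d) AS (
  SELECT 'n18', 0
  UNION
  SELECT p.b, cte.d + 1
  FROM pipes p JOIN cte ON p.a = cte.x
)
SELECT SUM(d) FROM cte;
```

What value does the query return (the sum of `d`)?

6

Base: (n18, d=0).
Iteration 1: edges from {n18} -> (n13, d=1).
Iteration 2: edges from {n13} -> (n30, d=2).
Iteration 3: edges from {n30} -> (n5, d=3).
Iteration 4: no outgoing edges from {n5}; recursion stops.
SUM(d) = 0 + 1 + 2 + 3 = 6.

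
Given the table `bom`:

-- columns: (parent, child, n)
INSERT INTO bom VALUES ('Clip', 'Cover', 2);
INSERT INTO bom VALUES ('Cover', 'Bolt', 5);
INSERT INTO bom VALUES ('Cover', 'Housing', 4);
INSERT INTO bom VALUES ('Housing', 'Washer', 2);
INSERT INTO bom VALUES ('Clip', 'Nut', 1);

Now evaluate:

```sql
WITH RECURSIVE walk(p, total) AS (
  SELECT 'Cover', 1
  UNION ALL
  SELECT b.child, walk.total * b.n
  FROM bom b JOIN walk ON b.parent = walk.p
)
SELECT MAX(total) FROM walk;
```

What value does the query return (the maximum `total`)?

Base: (Cover, total=1).
Iteration 1: components of {Cover} -> Bolt = 1*5 = 5, Housing = 1*4 = 4.
Iteration 2: components of {Bolt,Housing} -> Washer = 4*2 = 8.
Iteration 3: no further components; recursion stops.
total values: 1, 5, 4, 8; the maximum is 8.

8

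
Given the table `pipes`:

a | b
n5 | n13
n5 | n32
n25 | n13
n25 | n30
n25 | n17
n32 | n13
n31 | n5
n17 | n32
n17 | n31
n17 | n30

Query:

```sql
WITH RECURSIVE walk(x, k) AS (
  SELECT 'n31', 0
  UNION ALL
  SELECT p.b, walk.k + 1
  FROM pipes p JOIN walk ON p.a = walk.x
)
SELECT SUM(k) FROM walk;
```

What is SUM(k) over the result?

8

Base: (n31, k=0).
Iteration 1: edges from {n31} -> (n5, k=1).
Iteration 2: edges from {n5} -> (n13, k=2), (n32, k=2).
Iteration 3: edges from {n13,n32} -> (n13, k=3).
Iteration 4: no outgoing edges from {n13}; recursion stops.
SUM(k) = 0 + 1 + 2 + 2 + 3 = 8.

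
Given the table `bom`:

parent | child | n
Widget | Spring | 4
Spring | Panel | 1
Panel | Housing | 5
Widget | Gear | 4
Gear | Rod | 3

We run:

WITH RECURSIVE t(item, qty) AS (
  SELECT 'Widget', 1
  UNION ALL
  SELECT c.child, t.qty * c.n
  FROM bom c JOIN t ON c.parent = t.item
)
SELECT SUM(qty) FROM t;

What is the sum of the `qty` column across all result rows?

45

Base: (Widget, qty=1).
Iteration 1: components of {Widget} -> Gear = 1*4 = 4, Spring = 1*4 = 4.
Iteration 2: components of {Gear,Spring} -> Panel = 4*1 = 4, Rod = 4*3 = 12.
Iteration 3: components of {Panel,Rod} -> Housing = 4*5 = 20.
Iteration 4: no further components; recursion stops.
SUM(qty) = 1 + 4 + 4 + 4 + 12 + 20 = 45.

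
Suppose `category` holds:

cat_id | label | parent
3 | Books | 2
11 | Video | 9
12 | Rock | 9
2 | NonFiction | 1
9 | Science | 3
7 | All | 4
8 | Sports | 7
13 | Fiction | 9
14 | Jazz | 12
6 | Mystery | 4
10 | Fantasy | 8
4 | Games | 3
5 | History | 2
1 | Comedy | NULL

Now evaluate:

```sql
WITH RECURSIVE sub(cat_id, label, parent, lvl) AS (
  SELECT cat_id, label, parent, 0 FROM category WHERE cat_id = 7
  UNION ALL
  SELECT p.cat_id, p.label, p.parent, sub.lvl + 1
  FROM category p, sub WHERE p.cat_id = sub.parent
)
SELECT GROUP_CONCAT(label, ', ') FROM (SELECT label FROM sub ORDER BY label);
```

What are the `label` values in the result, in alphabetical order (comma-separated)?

All, Books, Comedy, Games, NonFiction

Base: cat_id=7 (All), parent=4, lvl 0.
Iteration 1: join on cat_id=4 -> Games (id 4, parent=3, lvl 1).
Iteration 2: join on cat_id=3 -> Books (id 3, parent=2, lvl 2).
Iteration 3: join on cat_id=2 -> NonFiction (id 2, parent=1, lvl 3).
Iteration 4: join on cat_id=1 -> Comedy (id 1, parent=NULL, lvl 4).
Iteration 5: parent is NULL; no match; recursion stops.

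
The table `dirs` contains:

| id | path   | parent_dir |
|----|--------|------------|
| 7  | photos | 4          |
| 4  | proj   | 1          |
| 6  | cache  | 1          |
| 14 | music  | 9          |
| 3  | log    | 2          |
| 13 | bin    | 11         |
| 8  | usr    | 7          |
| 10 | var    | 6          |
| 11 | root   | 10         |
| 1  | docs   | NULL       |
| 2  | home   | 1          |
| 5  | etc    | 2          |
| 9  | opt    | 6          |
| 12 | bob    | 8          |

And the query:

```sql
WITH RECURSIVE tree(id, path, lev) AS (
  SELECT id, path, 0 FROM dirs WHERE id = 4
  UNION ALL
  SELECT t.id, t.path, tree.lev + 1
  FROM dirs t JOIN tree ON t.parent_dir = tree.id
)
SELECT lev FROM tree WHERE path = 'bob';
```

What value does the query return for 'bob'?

Base: id=4 (proj) at lev 0.
Iteration 1: rows with parent_dir in {4} -> photos (id 7, lev 1).
Iteration 2: rows with parent_dir in {7} -> usr (id 8, lev 2).
Iteration 3: rows with parent_dir in {8} -> bob (id 12, lev 3).
Iteration 4: no rows with parent_dir in {12}; recursion stops.

3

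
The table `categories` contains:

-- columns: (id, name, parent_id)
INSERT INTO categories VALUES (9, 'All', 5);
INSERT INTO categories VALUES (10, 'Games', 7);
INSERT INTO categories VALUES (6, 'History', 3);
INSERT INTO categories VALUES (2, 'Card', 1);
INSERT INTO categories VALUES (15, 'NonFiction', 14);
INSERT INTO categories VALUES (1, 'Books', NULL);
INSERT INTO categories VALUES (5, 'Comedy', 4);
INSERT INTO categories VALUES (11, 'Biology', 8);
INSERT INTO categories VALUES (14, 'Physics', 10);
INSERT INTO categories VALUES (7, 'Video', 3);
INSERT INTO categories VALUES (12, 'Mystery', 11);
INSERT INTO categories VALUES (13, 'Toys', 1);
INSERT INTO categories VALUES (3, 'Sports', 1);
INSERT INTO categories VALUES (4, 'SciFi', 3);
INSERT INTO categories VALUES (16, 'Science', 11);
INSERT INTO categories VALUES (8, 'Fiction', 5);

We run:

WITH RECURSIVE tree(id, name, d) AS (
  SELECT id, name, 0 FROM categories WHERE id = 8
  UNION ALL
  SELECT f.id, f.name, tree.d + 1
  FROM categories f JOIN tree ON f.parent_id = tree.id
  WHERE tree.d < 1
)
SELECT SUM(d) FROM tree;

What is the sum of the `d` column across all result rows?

1

Base: id=8 (Fiction) at d 0.
Iteration 1: rows with parent_id in {8} -> Biology (id 11, d 1).
Iteration 2: d < 1 fails for all current rows; recursion stops.
SUM(d) = 0 + 1 = 1.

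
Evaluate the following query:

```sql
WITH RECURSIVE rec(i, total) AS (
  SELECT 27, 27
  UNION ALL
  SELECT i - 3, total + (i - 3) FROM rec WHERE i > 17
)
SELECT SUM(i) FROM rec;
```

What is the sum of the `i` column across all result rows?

105

Base: i=27, total=27.
Iteration 1: 27 > 17 holds -> i = 27 - 3 = 24, total = 27 + 24 = 51.
Iteration 2: 24 > 17 holds -> i = 24 - 3 = 21, total = 51 + 21 = 72.
Iteration 3: 21 > 17 holds -> i = 21 - 3 = 18, total = 72 + 18 = 90.
Iteration 4: 18 > 17 holds -> i = 18 - 3 = 15, total = 90 + 15 = 105.
Iteration 5: 15 > 17 fails; recursion stops.
SUM(i) = 27 + 24 + 21 + 18 + 15 = 105.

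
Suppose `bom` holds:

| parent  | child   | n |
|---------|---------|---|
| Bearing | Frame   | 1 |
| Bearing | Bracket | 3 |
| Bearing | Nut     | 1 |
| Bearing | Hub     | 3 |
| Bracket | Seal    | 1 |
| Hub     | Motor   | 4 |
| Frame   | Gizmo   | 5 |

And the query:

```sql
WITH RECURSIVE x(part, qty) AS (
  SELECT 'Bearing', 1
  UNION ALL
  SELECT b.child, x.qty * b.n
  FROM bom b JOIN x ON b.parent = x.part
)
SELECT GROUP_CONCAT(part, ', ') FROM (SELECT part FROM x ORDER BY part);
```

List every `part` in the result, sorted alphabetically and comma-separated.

Bearing, Bracket, Frame, Gizmo, Hub, Motor, Nut, Seal

Base: (Bearing, qty=1).
Iteration 1: components of {Bearing} -> Bracket = 1*3 = 3, Frame = 1*1 = 1, Hub = 1*3 = 3, Nut = 1*1 = 1.
Iteration 2: components of {Bracket,Frame,Hub,Nut} -> Gizmo = 1*5 = 5, Motor = 3*4 = 12, Seal = 3*1 = 3.
Iteration 3: no further components; recursion stops.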